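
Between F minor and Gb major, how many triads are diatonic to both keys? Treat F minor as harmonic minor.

2

Diatonic triads of F minor (harmonic minor): Fm (i), Gdim (ii°), Abaug (III+), Bbm (iv), C (V), Db (VI), Edim (vii°).
Diatonic triads of Gb major: Gb (I), Abm (ii), Bbm (iii), Cb (IV), Db (V), Ebm (vi), Fdim (vii°).
Matching root and quality in both lists: Bbm, Db.
That gives 2 common triads.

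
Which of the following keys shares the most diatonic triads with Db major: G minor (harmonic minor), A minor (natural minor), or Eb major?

Eb major

Triads of Db major: Db (I), Ebm (ii), Fm (iii), Gb (IV), Ab (V), Bbm (vi), Cdim (vii°).
G minor (harmonic minor) shares 0: none.
A minor (natural minor) shares 0: none.
Eb major shares 2: Fm, Ab.
The most common triads (2) are shared with Eb major.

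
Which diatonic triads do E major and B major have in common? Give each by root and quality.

Triads in E major: E major (I), F♯ minor (ii), G♯ minor (iii), A major (IV), B major (V), C♯ minor (vi), D♯ diminished (vii°).
Triads in B major: B major (I), C♯ minor (ii), D♯ minor (iii), E major (IV), F♯ major (V), G♯ minor (vi), A♯ diminished (vii°).
Shared triads with their functions: E major (I in E major, IV in B major); G♯ minor (iii in E major, vi in B major); B major (V in E major, I in B major); C♯ minor (vi in E major, ii in B major).

E, G♯m, B, C♯m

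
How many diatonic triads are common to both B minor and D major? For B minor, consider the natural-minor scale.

7

Diatonic triads of B minor (natural minor): B minor (i), C♯ diminished (ii°), D major (III), E minor (iv), F♯ minor (v), G major (VI), A major (VII).
Diatonic triads of D major: D major (I), E minor (ii), F♯ minor (iii), G major (IV), A major (V), B minor (vi), C♯ diminished (vii°).
Matching root and quality in both lists: B minor, C♯ diminished, D major, E minor, F♯ minor, G major, A major.
That gives 7 common triads.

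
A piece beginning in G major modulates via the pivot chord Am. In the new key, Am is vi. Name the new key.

The numeral vi denotes a minor triad on scale degree 6. With A on degree 6, the tonic of the new key is C.
Degree 6 carries a minor triad in major keys, so the destination is C major.
Check: the diatonic triads of C major are C (I), Dm (ii), Em (iii), F (IV), G (V), Am (vi), Bdim (vii°) — Am is indeed vi.

C major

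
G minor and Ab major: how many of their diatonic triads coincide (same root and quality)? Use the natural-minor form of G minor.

Diatonic triads of G minor (natural minor): Gm (i), Adim (ii°), Bb (III), Cm (iv), Dm (v), Eb (VI), F (VII).
Diatonic triads of Ab major: Ab (I), Bbm (ii), Cm (iii), Db (IV), Eb (V), Fm (vi), Gdim (vii°).
Matching root and quality in both lists: Cm, Eb.
That gives 2 common triads.

2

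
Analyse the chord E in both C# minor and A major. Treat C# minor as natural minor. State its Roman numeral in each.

The scale of C# minor (natural minor) is C# D# E F# G# A B; E is degree 3, and the triad built there (E-G#-B) is major, so it is III.
The scale of A major is A B C# D E F# G#; E is degree 5, and the triad built there (E-G#-B) is major, so it is V.

III in C# minor; V in A major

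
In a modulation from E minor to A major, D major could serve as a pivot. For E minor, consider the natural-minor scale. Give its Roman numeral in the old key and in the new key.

VII in E minor; IV in A major

The scale of E minor (natural minor) is E F♯ G A B C D; D is degree 7, and the triad built there (D-F♯-A) is major, so it is VII.
The scale of A major is A B C♯ D E F♯ G♯; D is degree 4, and the triad built there (D-F♯-A) is major, so it is IV.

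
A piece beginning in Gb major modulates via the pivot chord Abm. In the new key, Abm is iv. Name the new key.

The numeral iv denotes a minor triad on scale degree 4. With Ab on degree 4, the tonic of the new key is Eb.
Degree 4 carries a minor triad in minor keys, so the destination is Eb minor.
Check: the diatonic triads of Eb minor (natural minor) are Ebm (i), Fdim (ii°), Gb (III), Abm (iv), Bbm (v), Cb (VI), Db (VII) — Abm is indeed iv.

Eb minor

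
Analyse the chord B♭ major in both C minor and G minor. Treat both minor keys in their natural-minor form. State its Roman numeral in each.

The scale of C minor (natural minor) is C D E♭ F G A♭ B♭; B♭ is degree 7, and the triad built there (B♭-D-F) is major, so it is VII.
The scale of G minor (natural minor) is G A B♭ C D E♭ F; B♭ is degree 3, and the triad built there (B♭-D-F) is major, so it is III.

VII in C minor; III in G minor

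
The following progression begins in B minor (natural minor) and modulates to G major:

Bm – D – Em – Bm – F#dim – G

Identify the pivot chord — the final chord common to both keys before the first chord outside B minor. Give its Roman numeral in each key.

Bm — i in B minor, iii in G major

Chords diatonic to B minor: Bm, C#dim, D, Em, F#m, G, A.
Reading the progression, the first chord not in that set is F#dim, so the modulation leaves B minor there.
The chord immediately before F#dim is Bm, which is diatonic to both keys: i in B minor and iii in G major.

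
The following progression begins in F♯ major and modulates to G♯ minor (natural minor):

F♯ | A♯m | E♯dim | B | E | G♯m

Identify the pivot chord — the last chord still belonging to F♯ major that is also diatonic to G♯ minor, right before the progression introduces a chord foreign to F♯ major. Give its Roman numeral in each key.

Chords diatonic to F♯ major: F♯, G♯m, A♯m, B, C♯, D♯m, E♯dim.
Reading the progression, the first chord not in that set is E, so the modulation leaves F♯ major there.
The chord immediately before E is B, which is diatonic to both keys: IV in F♯ major and III in G♯ minor.

B — IV in F♯ major, III in G♯ minor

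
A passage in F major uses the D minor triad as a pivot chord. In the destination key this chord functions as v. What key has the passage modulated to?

G minor

The numeral v denotes a minor triad on scale degree 5. With D on degree 5, the tonic of the new key is G.
Degree 5 carries a minor triad in natural-minor keys, so the destination is G minor.
Check: the diatonic triads of G minor (natural minor) are Gm (i), Adim (ii°), Bb (III), Cm (iv), Dm (v), Eb (VI), F (VII) — D minor is indeed v.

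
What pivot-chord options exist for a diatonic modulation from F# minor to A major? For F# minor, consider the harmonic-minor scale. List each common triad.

F#m, G#dim, Bm, D

Triads in F# minor (harmonic minor): F# minor (i), G# diminished (ii°), A augmented (III+), B minor (iv), C# major (V), D major (VI), E# diminished (vii°).
Triads in A major: A major (I), B minor (ii), C# minor (iii), D major (IV), E major (V), F# minor (vi), G# diminished (vii°).
Shared triads with their functions: F# minor (i in F# minor, vi in A major); G# diminished (ii° in F# minor, vii° in A major); B minor (iv in F# minor, ii in A major); D major (VI in F# minor, IV in A major).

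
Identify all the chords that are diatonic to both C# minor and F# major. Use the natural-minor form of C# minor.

G#m, B

Triads in C# minor (natural minor): C#m (i), D#dim (ii°), E (III), F#m (iv), G#m (v), A (VI), B (VII).
Triads in F# major: F# (I), G#m (ii), A#m (iii), B (IV), C# (V), D#m (vi), E#dim (vii°).
Shared triads with their functions: G#m (v in C# minor, ii in F# major); B (VII in C# minor, IV in F# major).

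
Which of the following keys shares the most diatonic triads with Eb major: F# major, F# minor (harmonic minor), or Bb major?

Bb major

Triads of Eb major: Eb major (I), F minor (ii), G minor (iii), Ab major (IV), Bb major (V), C minor (vi), D diminished (vii°).
F# major shares 0: none.
F# minor (harmonic minor) shares 0: none.
Bb major shares 4: Eb, Gm, Bb, Cm.
The most common triads (4) are shared with Bb major.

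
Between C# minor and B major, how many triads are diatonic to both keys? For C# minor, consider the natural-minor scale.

Diatonic triads of C# minor (natural minor): C#m (i), D#dim (ii°), E (III), F#m (iv), G#m (v), A (VI), B (VII).
Diatonic triads of B major: B (I), C#m (ii), D#m (iii), E (IV), F# (V), G#m (vi), A#dim (vii°).
Matching root and quality in both lists: C#m, E, G#m, B.
That gives 4 common triads.

4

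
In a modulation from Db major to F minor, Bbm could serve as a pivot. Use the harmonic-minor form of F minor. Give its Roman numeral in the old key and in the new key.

The scale of Db major is Db Eb F Gb Ab Bb C; Bb is degree 6, and the triad built there (Bb-Db-F) is minor, so it is vi.
The scale of F minor (harmonic minor) is F G Ab Bb C Db E; Bb is degree 4, and the triad built there (Bb-Db-F) is minor, so it is iv.

vi in Db major; iv in F minor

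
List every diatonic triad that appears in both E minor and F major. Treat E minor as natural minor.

Am, C

Triads in E minor (natural minor): E minor (i), F# diminished (ii°), G major (III), A minor (iv), B minor (v), C major (VI), D major (VII).
Triads in F major: F major (I), G minor (ii), A minor (iii), Bb major (IV), C major (V), D minor (vi), E diminished (vii°).
Shared triads with their functions: A minor (iv in E minor, iii in F major); C major (VI in E minor, V in F major).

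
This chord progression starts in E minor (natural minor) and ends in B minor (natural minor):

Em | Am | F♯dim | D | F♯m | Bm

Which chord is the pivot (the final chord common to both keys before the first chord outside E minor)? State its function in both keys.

D — VII in E minor, III in B minor

Chords diatonic to E minor: Em, F♯dim, G, Am, Bm, C, D.
Reading the progression, the first chord not in that set is F♯m, so the modulation leaves E minor there.
The chord immediately before F♯m is D, which is diatonic to both keys: VII in E minor and III in B minor.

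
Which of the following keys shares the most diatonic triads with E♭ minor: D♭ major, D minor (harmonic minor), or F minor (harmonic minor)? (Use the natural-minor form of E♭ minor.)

Triads of E♭ minor (natural minor): E♭ minor (i), F diminished (ii°), G♭ major (III), A♭ minor (iv), B♭ minor (v), C♭ major (VI), D♭ major (VII).
D♭ major shares 4: E♭m, G♭, B♭m, D♭.
D minor (harmonic minor) shares 0: none.
F minor (harmonic minor) shares 2: B♭m, D♭.
The most common triads (4) are shared with D♭ major.

D♭ major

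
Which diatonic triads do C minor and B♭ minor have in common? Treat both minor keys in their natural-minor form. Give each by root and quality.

Fm, A♭

Triads in C minor (natural minor): Cm (i), Ddim (ii°), E♭ (III), Fm (iv), Gm (v), A♭ (VI), B♭ (VII).
Triads in B♭ minor (natural minor): B♭m (i), Cdim (ii°), D♭ (III), E♭m (iv), Fm (v), G♭ (VI), A♭ (VII).
Shared triads with their functions: Fm (iv in C minor, v in B♭ minor); A♭ (VI in C minor, VII in B♭ minor).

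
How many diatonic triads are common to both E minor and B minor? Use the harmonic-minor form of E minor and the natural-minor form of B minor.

1

Diatonic triads of E minor (harmonic minor): Em (i), F#dim (ii°), Gaug (III+), Am (iv), B (V), C (VI), D#dim (vii°).
Diatonic triads of B minor (natural minor): Bm (i), C#dim (ii°), D (III), Em (iv), F#m (v), G (VI), A (VII).
Matching root and quality in both lists: Em.
That gives 1 common triad.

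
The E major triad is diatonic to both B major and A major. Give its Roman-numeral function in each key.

The scale of B major is B C♯ D♯ E F♯ G♯ A♯; E is degree 4, and the triad built there (E-G♯-B) is major, so it is IV.
The scale of A major is A B C♯ D E F♯ G♯; E is degree 5, and the triad built there (E-G♯-B) is major, so it is V.

IV in B major; V in A major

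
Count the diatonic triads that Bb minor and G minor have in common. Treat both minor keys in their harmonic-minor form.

1

Diatonic triads of Bb minor (harmonic minor): Bb minor (i), C diminished (ii°), Db augmented (III+), Eb minor (iv), F major (V), Gb major (VI), A diminished (vii°).
Diatonic triads of G minor (harmonic minor): G minor (i), A diminished (ii°), Bb augmented (III+), C minor (iv), D major (V), Eb major (VI), F# diminished (vii°).
Matching root and quality in both lists: A diminished.
That gives 1 common triad.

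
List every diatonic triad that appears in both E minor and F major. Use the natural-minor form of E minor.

Triads in E minor (natural minor): Em (i), F#dim (ii°), G (III), Am (iv), Bm (v), C (VI), D (VII).
Triads in F major: F (I), Gm (ii), Am (iii), Bb (IV), C (V), Dm (vi), Edim (vii°).
Shared triads with their functions: Am (iv in E minor, iii in F major); C (VI in E minor, V in F major).

Am, C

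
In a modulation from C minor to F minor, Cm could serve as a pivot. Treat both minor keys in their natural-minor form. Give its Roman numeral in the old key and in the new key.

The scale of C minor (natural minor) is C D Eb F G Ab Bb; C is degree 1, and the triad built there (C-Eb-G) is minor, so it is i.
The scale of F minor (natural minor) is F G Ab Bb C Db Eb; C is degree 5, and the triad built there (C-Eb-G) is minor, so it is v.

i in C minor; v in F minor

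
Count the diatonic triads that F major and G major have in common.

2

Diatonic triads of F major: F major (I), G minor (ii), A minor (iii), B♭ major (IV), C major (V), D minor (vi), E diminished (vii°).
Diatonic triads of G major: G major (I), A minor (ii), B minor (iii), C major (IV), D major (V), E minor (vi), F♯ diminished (vii°).
Matching root and quality in both lists: A minor, C major.
That gives 2 common triads.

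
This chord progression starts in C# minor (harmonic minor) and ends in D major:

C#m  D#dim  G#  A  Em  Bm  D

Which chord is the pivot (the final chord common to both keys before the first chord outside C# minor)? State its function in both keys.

Chords diatonic to C# minor: C#m, D#dim, Eaug, F#m, G#, A, B#dim.
Reading the progression, the first chord not in that set is Em, so the modulation leaves C# minor there.
The chord immediately before Em is A, which is diatonic to both keys: VI in C# minor and V in D major.

A — VI in C# minor, V in D major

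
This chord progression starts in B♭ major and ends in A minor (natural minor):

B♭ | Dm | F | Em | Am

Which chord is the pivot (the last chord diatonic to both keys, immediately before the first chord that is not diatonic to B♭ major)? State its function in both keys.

Chords diatonic to B♭ major: B♭, Cm, Dm, E♭, F, Gm, Adim.
Reading the progression, the first chord not in that set is Em, so the modulation leaves B♭ major there.
The chord immediately before Em is F, which is diatonic to both keys: V in B♭ major and VI in A minor.

F — V in B♭ major, VI in A minor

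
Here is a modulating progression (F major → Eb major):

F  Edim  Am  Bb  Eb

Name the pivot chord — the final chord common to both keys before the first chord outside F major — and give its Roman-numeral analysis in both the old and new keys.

Chords diatonic to F major: F, Gm, Am, Bb, C, Dm, Edim.
Reading the progression, the first chord not in that set is Eb, so the modulation leaves F major there.
The chord immediately before Eb is Bb, which is diatonic to both keys: IV in F major and V in Eb major.

Bb — IV in F major, V in Eb major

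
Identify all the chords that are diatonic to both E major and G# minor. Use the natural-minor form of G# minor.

E, G#m, B, C#m

Triads in E major: E major (I), F# minor (ii), G# minor (iii), A major (IV), B major (V), C# minor (vi), D# diminished (vii°).
Triads in G# minor (natural minor): G# minor (i), A# diminished (ii°), B major (III), C# minor (iv), D# minor (v), E major (VI), F# major (VII).
Shared triads with their functions: E major (I in E major, VI in G# minor); G# minor (iii in E major, i in G# minor); B major (V in E major, III in G# minor); C# minor (vi in E major, iv in G# minor).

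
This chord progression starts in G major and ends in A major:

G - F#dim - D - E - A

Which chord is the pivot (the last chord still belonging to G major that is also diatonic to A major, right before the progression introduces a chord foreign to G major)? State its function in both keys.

Chords diatonic to G major: G, Am, Bm, C, D, Em, F#dim.
Reading the progression, the first chord not in that set is E, so the modulation leaves G major there.
The chord immediately before E is D, which is diatonic to both keys: V in G major and IV in A major.

D — V in G major, IV in A major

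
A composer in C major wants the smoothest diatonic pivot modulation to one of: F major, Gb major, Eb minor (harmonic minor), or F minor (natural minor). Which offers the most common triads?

Triads of C major: C major (I), D minor (ii), E minor (iii), F major (IV), G major (V), A minor (vi), B diminished (vii°).
F major shares 4: C, Dm, F, Am.
Gb major shares 0: none.
Eb minor (harmonic minor) shares 0: none.
F minor (natural minor) shares 0: none.
The most common triads (4) are shared with F major.

F major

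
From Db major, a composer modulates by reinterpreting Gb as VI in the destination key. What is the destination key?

Bb minor

The numeral VI denotes a major triad on scale degree 6. With Gb on degree 6, the tonic of the new key is Bb.
Degree 6 carries a major triad in minor keys, so the destination is Bb minor.
Check: the diatonic triads of Bb minor (natural minor) are Bbm (i), Cdim (ii°), Db (III), Ebm (iv), Fm (v), Gb (VI), Ab (VII) — Gb is indeed VI.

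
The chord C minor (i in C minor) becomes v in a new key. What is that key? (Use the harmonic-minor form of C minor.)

F minor

The numeral v denotes a minor triad on scale degree 5. With C on degree 5, the tonic of the new key is F.
Degree 5 carries a minor triad in natural-minor keys, so the destination is F minor.
Check: the diatonic triads of F minor (natural minor) are Fm (i), Gdim (ii°), Ab (III), Bbm (iv), Cm (v), Db (VI), Eb (VII) — C minor is indeed v.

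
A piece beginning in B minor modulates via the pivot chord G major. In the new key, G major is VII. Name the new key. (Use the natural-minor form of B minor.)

The numeral VII denotes a major triad on scale degree 7. With G on degree 7, the tonic of the new key is A.
Degree 7 carries a major triad in natural-minor keys, so the destination is A minor.
Check: the diatonic triads of A minor (natural minor) are Am (i), Bdim (ii°), C (III), Dm (iv), Em (v), F (VI), G (VII) — G major is indeed VII.

A minor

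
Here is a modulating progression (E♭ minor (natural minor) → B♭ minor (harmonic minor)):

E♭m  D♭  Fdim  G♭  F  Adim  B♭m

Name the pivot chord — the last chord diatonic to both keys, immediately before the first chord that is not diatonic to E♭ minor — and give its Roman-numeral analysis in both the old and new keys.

Chords diatonic to E♭ minor: E♭m, Fdim, G♭, A♭m, B♭m, C♭, D♭.
Reading the progression, the first chord not in that set is F, so the modulation leaves E♭ minor there.
The chord immediately before F is G♭, which is diatonic to both keys: III in E♭ minor and VI in B♭ minor.

G♭ — III in E♭ minor, VI in B♭ minor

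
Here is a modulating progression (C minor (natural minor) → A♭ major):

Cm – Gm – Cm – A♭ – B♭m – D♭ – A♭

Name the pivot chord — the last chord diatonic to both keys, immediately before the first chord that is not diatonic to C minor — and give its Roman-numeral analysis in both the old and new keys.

A♭ — VI in C minor, I in A♭ major

Chords diatonic to C minor: Cm, Ddim, E♭, Fm, Gm, A♭, B♭.
Reading the progression, the first chord not in that set is B♭m, so the modulation leaves C minor there.
The chord immediately before B♭m is A♭, which is diatonic to both keys: VI in C minor and I in A♭ major.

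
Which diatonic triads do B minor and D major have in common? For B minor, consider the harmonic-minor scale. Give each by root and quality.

Bm, C#dim, Em, G

Triads in B minor (harmonic minor): B minor (i), C# diminished (ii°), D augmented (III+), E minor (iv), F# major (V), G major (VI), A# diminished (vii°).
Triads in D major: D major (I), E minor (ii), F# minor (iii), G major (IV), A major (V), B minor (vi), C# diminished (vii°).
Shared triads with their functions: B minor (i in B minor, vi in D major); C# diminished (ii° in B minor, vii° in D major); E minor (iv in B minor, ii in D major); G major (VI in B minor, IV in D major).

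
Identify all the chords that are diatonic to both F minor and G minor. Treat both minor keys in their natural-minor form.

Triads in F minor (natural minor): F minor (i), G diminished (ii°), Ab major (III), Bb minor (iv), C minor (v), Db major (VI), Eb major (VII).
Triads in G minor (natural minor): G minor (i), A diminished (ii°), Bb major (III), C minor (iv), D minor (v), Eb major (VI), F major (VII).
Shared triads with their functions: C minor (v in F minor, iv in G minor); Eb major (VII in F minor, VI in G minor).

Cm, Eb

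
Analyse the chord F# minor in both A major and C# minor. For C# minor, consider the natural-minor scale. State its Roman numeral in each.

The scale of A major is A B C# D E F# G#; F# is degree 6, and the triad built there (F#-A-C#) is minor, so it is vi.
The scale of C# minor (natural minor) is C# D# E F# G# A B; F# is degree 4, and the triad built there (F#-A-C#) is minor, so it is iv.

vi in A major; iv in C# minor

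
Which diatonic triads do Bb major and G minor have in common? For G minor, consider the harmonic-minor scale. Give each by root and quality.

Triads in Bb major: Bb (I), Cm (ii), Dm (iii), Eb (IV), F (V), Gm (vi), Adim (vii°).
Triads in G minor (harmonic minor): Gm (i), Adim (ii°), Bbaug (III+), Cm (iv), D (V), Eb (VI), F#dim (vii°).
Shared triads with their functions: Cm (ii in Bb major, iv in G minor); Eb (IV in Bb major, VI in G minor); Gm (vi in Bb major, i in G minor); Adim (vii° in Bb major, ii° in G minor).

Cm, Eb, Gm, Adim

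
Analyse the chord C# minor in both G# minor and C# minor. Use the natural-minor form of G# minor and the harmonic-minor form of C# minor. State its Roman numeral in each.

iv in G# minor; i in C# minor

The scale of G# minor (natural minor) is G# A# B C# D# E F#; C# is degree 4, and the triad built there (C#-E-G#) is minor, so it is iv.
The scale of C# minor (harmonic minor) is C# D# E F# G# A B#; C# is degree 1, and the triad built there (C#-E-G#) is minor, so it is i.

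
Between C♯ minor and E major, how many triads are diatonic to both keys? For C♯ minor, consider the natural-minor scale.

Diatonic triads of C♯ minor (natural minor): C♯m (i), D♯dim (ii°), E (III), F♯m (iv), G♯m (v), A (VI), B (VII).
Diatonic triads of E major: E (I), F♯m (ii), G♯m (iii), A (IV), B (V), C♯m (vi), D♯dim (vii°).
Matching root and quality in both lists: C♯m, D♯dim, E, F♯m, G♯m, A, B.
That gives 7 common triads.

7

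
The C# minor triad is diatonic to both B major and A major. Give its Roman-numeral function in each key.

The scale of B major is B C# D# E F# G# A#; C# is degree 2, and the triad built there (C#-E-G#) is minor, so it is ii.
The scale of A major is A B C# D E F# G#; C# is degree 3, and the triad built there (C#-E-G#) is minor, so it is iii.

ii in B major; iii in A major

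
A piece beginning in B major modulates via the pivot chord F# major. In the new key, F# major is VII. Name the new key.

The numeral VII denotes a major triad on scale degree 7. With F# on degree 7, the tonic of the new key is G#.
Degree 7 carries a major triad in natural-minor keys, so the destination is G# minor.
Check: the diatonic triads of G# minor (natural minor) are G#m (i), A#dim (ii°), B (III), C#m (iv), D#m (v), E (VI), F# (VII) — F# major is indeed VII.

G# minor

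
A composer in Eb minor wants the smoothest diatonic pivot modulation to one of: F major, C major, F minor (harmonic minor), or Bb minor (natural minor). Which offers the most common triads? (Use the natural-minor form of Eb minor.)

Bb minor

Triads of Eb minor (natural minor): Ebm (i), Fdim (ii°), Gb (III), Abm (iv), Bbm (v), Cb (VI), Db (VII).
F major shares 0: none.
C major shares 0: none.
F minor (harmonic minor) shares 2: Bbm, Db.
Bb minor (natural minor) shares 4: Ebm, Gb, Bbm, Db.
The most common triads (4) are shared with Bb minor.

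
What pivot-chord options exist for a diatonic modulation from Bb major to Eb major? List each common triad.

Triads in Bb major: Bb (I), Cm (ii), Dm (iii), Eb (IV), F (V), Gm (vi), Adim (vii°).
Triads in Eb major: Eb (I), Fm (ii), Gm (iii), Ab (IV), Bb (V), Cm (vi), Ddim (vii°).
Shared triads with their functions: Bb (I in Bb major, V in Eb major); Cm (ii in Bb major, vi in Eb major); Eb (IV in Bb major, I in Eb major); Gm (vi in Bb major, iii in Eb major).

Bb, Cm, Eb, Gm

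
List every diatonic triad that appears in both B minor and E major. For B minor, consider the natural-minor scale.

Triads in B minor (natural minor): B minor (i), C# diminished (ii°), D major (III), E minor (iv), F# minor (v), G major (VI), A major (VII).
Triads in E major: E major (I), F# minor (ii), G# minor (iii), A major (IV), B major (V), C# minor (vi), D# diminished (vii°).
Shared triads with their functions: F# minor (v in B minor, ii in E major); A major (VII in B minor, IV in E major).

F#m, A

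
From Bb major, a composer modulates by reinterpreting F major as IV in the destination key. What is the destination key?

C major

The numeral IV denotes a major triad on scale degree 4. With F on degree 4, the tonic of the new key is C.
Degree 4 carries a major triad in major keys, so the destination is C major.
Check: the diatonic triads of C major are C (I), Dm (ii), Em (iii), F (IV), G (V), Am (vi), Bdim (vii°) — F major is indeed IV.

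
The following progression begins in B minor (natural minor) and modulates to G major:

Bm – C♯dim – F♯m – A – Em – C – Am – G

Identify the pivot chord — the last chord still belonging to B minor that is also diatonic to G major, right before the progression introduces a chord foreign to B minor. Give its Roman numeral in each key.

Chords diatonic to B minor: Bm, C♯dim, D, Em, F♯m, G, A.
Reading the progression, the first chord not in that set is C, so the modulation leaves B minor there.
The chord immediately before C is Em, which is diatonic to both keys: iv in B minor and vi in G major.

Em — iv in B minor, vi in G major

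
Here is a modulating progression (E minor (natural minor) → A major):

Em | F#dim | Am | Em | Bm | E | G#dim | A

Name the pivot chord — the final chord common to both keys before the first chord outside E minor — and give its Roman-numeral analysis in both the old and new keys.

Bm — v in E minor, ii in A major

Chords diatonic to E minor: Em, F#dim, G, Am, Bm, C, D.
Reading the progression, the first chord not in that set is E, so the modulation leaves E minor there.
The chord immediately before E is Bm, which is diatonic to both keys: v in E minor and ii in A major.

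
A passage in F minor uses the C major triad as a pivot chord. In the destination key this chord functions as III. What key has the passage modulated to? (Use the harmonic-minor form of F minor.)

The numeral III denotes a major triad on scale degree 3. With C on degree 3, the tonic of the new key is A.
Degree 3 carries a major triad in natural-minor keys, so the destination is A minor.
Check: the diatonic triads of A minor (natural minor) are Am (i), Bdim (ii°), C (III), Dm (iv), Em (v), F (VI), G (VII) — C major is indeed III.

A minor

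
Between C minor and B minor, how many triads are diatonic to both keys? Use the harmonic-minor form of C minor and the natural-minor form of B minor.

Diatonic triads of C minor (harmonic minor): Cm (i), Ddim (ii°), E♭aug (III+), Fm (iv), G (V), A♭ (VI), Bdim (vii°).
Diatonic triads of B minor (natural minor): Bm (i), C♯dim (ii°), D (III), Em (iv), F♯m (v), G (VI), A (VII).
Matching root and quality in both lists: G.
That gives 1 common triad.

1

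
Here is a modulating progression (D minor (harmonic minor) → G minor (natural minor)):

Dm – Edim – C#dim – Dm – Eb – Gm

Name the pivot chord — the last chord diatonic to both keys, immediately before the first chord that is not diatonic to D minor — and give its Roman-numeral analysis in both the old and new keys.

Dm — i in D minor, v in G minor

Chords diatonic to D minor: Dm, Edim, Faug, Gm, A, Bb, C#dim.
Reading the progression, the first chord not in that set is Eb, so the modulation leaves D minor there.
The chord immediately before Eb is Dm, which is diatonic to both keys: i in D minor and v in G minor.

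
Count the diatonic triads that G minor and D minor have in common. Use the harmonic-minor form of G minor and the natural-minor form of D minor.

1

Diatonic triads of G minor (harmonic minor): Gm (i), Adim (ii°), B♭aug (III+), Cm (iv), D (V), E♭ (VI), F♯dim (vii°).
Diatonic triads of D minor (natural minor): Dm (i), Edim (ii°), F (III), Gm (iv), Am (v), B♭ (VI), C (VII).
Matching root and quality in both lists: Gm.
That gives 1 common triad.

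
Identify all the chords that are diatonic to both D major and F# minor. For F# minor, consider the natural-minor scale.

D, F#m, A, Bm

Triads in D major: D major (I), E minor (ii), F# minor (iii), G major (IV), A major (V), B minor (vi), C# diminished (vii°).
Triads in F# minor (natural minor): F# minor (i), G# diminished (ii°), A major (III), B minor (iv), C# minor (v), D major (VI), E major (VII).
Shared triads with their functions: D major (I in D major, VI in F# minor); F# minor (iii in D major, i in F# minor); A major (V in D major, III in F# minor); B minor (vi in D major, iv in F# minor).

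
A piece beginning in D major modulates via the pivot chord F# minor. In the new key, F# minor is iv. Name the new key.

The numeral iv denotes a minor triad on scale degree 4. With F# on degree 4, the tonic of the new key is C#.
Degree 4 carries a minor triad in minor keys, so the destination is C# minor.
Check: the diatonic triads of C# minor (natural minor) are C#m (i), D#dim (ii°), E (III), F#m (iv), G#m (v), A (VI), B (VII) — F# minor is indeed iv.

C# minor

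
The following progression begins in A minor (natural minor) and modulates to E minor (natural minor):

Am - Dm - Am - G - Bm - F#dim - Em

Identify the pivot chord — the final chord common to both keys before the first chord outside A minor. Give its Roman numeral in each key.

Chords diatonic to A minor: Am, Bdim, C, Dm, Em, F, G.
Reading the progression, the first chord not in that set is Bm, so the modulation leaves A minor there.
The chord immediately before Bm is G, which is diatonic to both keys: VII in A minor and III in E minor.

G — VII in A minor, III in E minor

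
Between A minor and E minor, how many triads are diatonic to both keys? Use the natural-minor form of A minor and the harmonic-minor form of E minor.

3

Diatonic triads of A minor (natural minor): Am (i), Bdim (ii°), C (III), Dm (iv), Em (v), F (VI), G (VII).
Diatonic triads of E minor (harmonic minor): Em (i), F#dim (ii°), Gaug (III+), Am (iv), B (V), C (VI), D#dim (vii°).
Matching root and quality in both lists: Am, C, Em.
That gives 3 common triads.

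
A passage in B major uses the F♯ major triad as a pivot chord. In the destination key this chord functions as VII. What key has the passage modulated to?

The numeral VII denotes a major triad on scale degree 7. With F♯ on degree 7, the tonic of the new key is G♯.
Degree 7 carries a major triad in natural-minor keys, so the destination is G♯ minor.
Check: the diatonic triads of G♯ minor (natural minor) are G♯m (i), A♯dim (ii°), B (III), C♯m (iv), D♯m (v), E (VI), F♯ (VII) — F♯ major is indeed VII.

G♯ minor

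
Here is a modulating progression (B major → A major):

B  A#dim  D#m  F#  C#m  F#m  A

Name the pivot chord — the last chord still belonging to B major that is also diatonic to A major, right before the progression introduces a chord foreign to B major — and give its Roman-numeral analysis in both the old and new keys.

C#m — ii in B major, iii in A major

Chords diatonic to B major: B, C#m, D#m, E, F#, G#m, A#dim.
Reading the progression, the first chord not in that set is F#m, so the modulation leaves B major there.
The chord immediately before F#m is C#m, which is diatonic to both keys: ii in B major and iii in A major.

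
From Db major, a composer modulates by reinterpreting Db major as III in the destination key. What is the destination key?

The numeral III denotes a major triad on scale degree 3. With Db on degree 3, the tonic of the new key is Bb.
Degree 3 carries a major triad in natural-minor keys, so the destination is Bb minor.
Check: the diatonic triads of Bb minor (natural minor) are Bbm (i), Cdim (ii°), Db (III), Ebm (iv), Fm (v), Gb (VI), Ab (VII) — Db major is indeed III.

Bb minor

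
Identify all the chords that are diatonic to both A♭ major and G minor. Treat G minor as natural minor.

Triads in A♭ major: A♭ major (I), B♭ minor (ii), C minor (iii), D♭ major (IV), E♭ major (V), F minor (vi), G diminished (vii°).
Triads in G minor (natural minor): G minor (i), A diminished (ii°), B♭ major (III), C minor (iv), D minor (v), E♭ major (VI), F major (VII).
Shared triads with their functions: C minor (iii in A♭ major, iv in G minor); E♭ major (V in A♭ major, VI in G minor).

Cm, E♭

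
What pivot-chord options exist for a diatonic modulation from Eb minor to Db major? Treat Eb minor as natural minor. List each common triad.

Ebm, Gb, Bbm, Db

Triads in Eb minor (natural minor): Eb minor (i), F diminished (ii°), Gb major (III), Ab minor (iv), Bb minor (v), Cb major (VI), Db major (VII).
Triads in Db major: Db major (I), Eb minor (ii), F minor (iii), Gb major (IV), Ab major (V), Bb minor (vi), C diminished (vii°).
Shared triads with their functions: Eb minor (i in Eb minor, ii in Db major); Gb major (III in Eb minor, IV in Db major); Bb minor (v in Eb minor, vi in Db major); Db major (VII in Eb minor, I in Db major).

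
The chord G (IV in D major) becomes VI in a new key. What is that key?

The numeral VI denotes a major triad on scale degree 6. With G on degree 6, the tonic of the new key is B.
Degree 6 carries a major triad in minor keys, so the destination is B minor.
Check: the diatonic triads of B minor (natural minor) are Bm (i), C#dim (ii°), D (III), Em (iv), F#m (v), G (VI), A (VII) — G is indeed VI.

B minor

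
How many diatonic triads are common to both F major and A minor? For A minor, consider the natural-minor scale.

Diatonic triads of F major: F major (I), G minor (ii), A minor (iii), Bb major (IV), C major (V), D minor (vi), E diminished (vii°).
Diatonic triads of A minor (natural minor): A minor (i), B diminished (ii°), C major (III), D minor (iv), E minor (v), F major (VI), G major (VII).
Matching root and quality in both lists: F major, A minor, C major, D minor.
That gives 4 common triads.

4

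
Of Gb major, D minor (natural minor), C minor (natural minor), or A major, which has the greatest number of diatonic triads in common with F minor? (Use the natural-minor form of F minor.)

C minor

Triads of F minor (natural minor): F minor (i), G diminished (ii°), Ab major (III), Bb minor (iv), C minor (v), Db major (VI), Eb major (VII).
Gb major shares 2: Bbm, Db.
D minor (natural minor) shares 0: none.
C minor (natural minor) shares 4: Fm, Ab, Cm, Eb.
A major shares 0: none.
The most common triads (4) are shared with C minor.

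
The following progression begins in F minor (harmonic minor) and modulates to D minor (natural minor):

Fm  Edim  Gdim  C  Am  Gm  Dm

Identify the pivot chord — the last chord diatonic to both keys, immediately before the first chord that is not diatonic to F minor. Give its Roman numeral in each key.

Chords diatonic to F minor: Fm, Gdim, Abaug, Bbm, C, Db, Edim.
Reading the progression, the first chord not in that set is Am, so the modulation leaves F minor there.
The chord immediately before Am is C, which is diatonic to both keys: V in F minor and VII in D minor.

C — V in F minor, VII in D minor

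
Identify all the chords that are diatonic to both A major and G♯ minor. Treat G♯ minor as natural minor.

Triads in A major: A (I), Bm (ii), C♯m (iii), D (IV), E (V), F♯m (vi), G♯dim (vii°).
Triads in G♯ minor (natural minor): G♯m (i), A♯dim (ii°), B (III), C♯m (iv), D♯m (v), E (VI), F♯ (VII).
Shared triads with their functions: C♯m (iii in A major, iv in G♯ minor); E (V in A major, VI in G♯ minor).

C♯m, E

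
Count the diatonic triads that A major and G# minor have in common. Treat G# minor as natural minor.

2

Diatonic triads of A major: A (I), Bm (ii), C#m (iii), D (IV), E (V), F#m (vi), G#dim (vii°).
Diatonic triads of G# minor (natural minor): G#m (i), A#dim (ii°), B (III), C#m (iv), D#m (v), E (VI), F# (VII).
Matching root and quality in both lists: C#m, E.
That gives 2 common triads.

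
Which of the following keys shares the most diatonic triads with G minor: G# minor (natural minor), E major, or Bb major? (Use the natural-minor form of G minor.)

Bb major

Triads of G minor (natural minor): G minor (i), A diminished (ii°), Bb major (III), C minor (iv), D minor (v), Eb major (VI), F major (VII).
G# minor (natural minor) shares 0: none.
E major shares 0: none.
Bb major shares 7: Gm, Adim, Bb, Cm, Dm, Eb, F.
The most common triads (7) are shared with Bb major.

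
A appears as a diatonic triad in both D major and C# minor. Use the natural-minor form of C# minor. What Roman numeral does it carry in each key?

V in D major; VI in C# minor

The scale of D major is D E F# G A B C#; A is degree 5, and the triad built there (A-C#-E) is major, so it is V.
The scale of C# minor (natural minor) is C# D# E F# G# A B; A is degree 6, and the triad built there (A-C#-E) is major, so it is VI.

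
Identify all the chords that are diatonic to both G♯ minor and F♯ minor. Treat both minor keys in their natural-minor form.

C♯m, E

Triads in G♯ minor (natural minor): G♯m (i), A♯dim (ii°), B (III), C♯m (iv), D♯m (v), E (VI), F♯ (VII).
Triads in F♯ minor (natural minor): F♯m (i), G♯dim (ii°), A (III), Bm (iv), C♯m (v), D (VI), E (VII).
Shared triads with their functions: C♯m (iv in G♯ minor, v in F♯ minor); E (VI in G♯ minor, VII in F♯ minor).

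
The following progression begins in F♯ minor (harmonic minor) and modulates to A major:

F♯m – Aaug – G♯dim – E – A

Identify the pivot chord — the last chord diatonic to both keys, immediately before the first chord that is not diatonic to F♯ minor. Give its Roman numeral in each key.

G♯dim — ii° in F♯ minor, vii° in A major

Chords diatonic to F♯ minor: F♯m, G♯dim, Aaug, Bm, C♯, D, E♯dim.
Reading the progression, the first chord not in that set is E, so the modulation leaves F♯ minor there.
The chord immediately before E is G♯dim, which is diatonic to both keys: ii° in F♯ minor and vii° in A major.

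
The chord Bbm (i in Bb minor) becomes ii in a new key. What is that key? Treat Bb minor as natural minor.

The numeral ii denotes a minor triad on scale degree 2. With Bb on degree 2, the tonic of the new key is Ab.
Degree 2 carries a minor triad in major keys, so the destination is Ab major.
Check: the diatonic triads of Ab major are Ab (I), Bbm (ii), Cm (iii), Db (IV), Eb (V), Fm (vi), Gdim (vii°) — Bbm is indeed ii.

Ab major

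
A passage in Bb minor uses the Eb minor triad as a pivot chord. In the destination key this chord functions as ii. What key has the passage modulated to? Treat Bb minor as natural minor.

The numeral ii denotes a minor triad on scale degree 2. With Eb on degree 2, the tonic of the new key is Db.
Degree 2 carries a minor triad in major keys, so the destination is Db major.
Check: the diatonic triads of Db major are Db (I), Ebm (ii), Fm (iii), Gb (IV), Ab (V), Bbm (vi), Cdim (vii°) — Eb minor is indeed ii.

Db major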